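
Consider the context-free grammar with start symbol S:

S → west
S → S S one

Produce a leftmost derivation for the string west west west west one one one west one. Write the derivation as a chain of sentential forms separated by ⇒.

S ⇒ S S one ⇒ S S one S one ⇒ west S one S one ⇒ west S S one one S one ⇒ west west S one one S one ⇒ west west S S one one one S one ⇒ west west west S one one one S one ⇒ west west west west one one one S one ⇒ west west west west one one one west one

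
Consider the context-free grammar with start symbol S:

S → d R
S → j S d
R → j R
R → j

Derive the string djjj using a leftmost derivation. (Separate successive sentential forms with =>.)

S=>dR=>djR=>djjR=>djjj

S => dR   [S → d R]
dR => djR   [R → j R]
djR => djjR   [R → j R]
djjR => djjj   [R → j]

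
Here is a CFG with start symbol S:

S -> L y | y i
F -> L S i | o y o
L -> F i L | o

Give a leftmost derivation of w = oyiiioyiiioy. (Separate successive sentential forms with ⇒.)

S⇒Ly⇒FiLy⇒LSiiLy⇒FiLSiiLy⇒LSiiLSiiLy⇒oSiiLSiiLy⇒oyiiiLSiiLy⇒oyiiioSiiLy⇒oyiiioyiiiLy⇒oyiiioyiiioy

S ⇒ Ly   [S -> L y]
Ly ⇒ FiLy   [L -> F i L]
FiLy ⇒ LSiiLy   [F -> L S i]
LSiiLy ⇒ FiLSiiLy   [L -> F i L]
FiLSiiLy ⇒ LSiiLSiiLy   [F -> L S i]
LSiiLSiiLy ⇒ oSiiLSiiLy   [L -> o]
oSiiLSiiLy ⇒ oyiiiLSiiLy   [S -> y i]
oyiiiLSiiLy ⇒ oyiiioSiiLy   [L -> o]
oyiiioSiiLy ⇒ oyiiioyiiiLy   [S -> y i]
oyiiioyiiiLy ⇒ oyiiioyiiioy   [L -> o]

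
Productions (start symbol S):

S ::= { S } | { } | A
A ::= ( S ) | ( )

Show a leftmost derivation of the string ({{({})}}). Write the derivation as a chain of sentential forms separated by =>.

S => A => (S) => ({S}) => ({{S}}) => ({{A}}) => ({{(S)}}) => ({{({})}})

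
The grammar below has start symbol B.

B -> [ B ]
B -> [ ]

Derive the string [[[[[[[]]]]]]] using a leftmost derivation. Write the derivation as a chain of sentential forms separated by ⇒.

B ⇒ [B] ⇒ [[B]] ⇒ [[[B]]] ⇒ [[[[B]]]] ⇒ [[[[[B]]]]] ⇒ [[[[[[B]]]]]] ⇒ [[[[[[[]]]]]]]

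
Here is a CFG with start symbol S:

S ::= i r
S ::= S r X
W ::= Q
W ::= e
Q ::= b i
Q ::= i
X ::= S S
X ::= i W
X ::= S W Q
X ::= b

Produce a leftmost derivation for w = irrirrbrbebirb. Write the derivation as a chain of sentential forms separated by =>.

S => SrX   [S ::= S r X]
SrX => SrXrX   [S ::= S r X]
SrXrX => irrXrX   [S ::= i r]
irrXrX => irrSWQrX   [X ::= S W Q]
irrSWQrX => irrSrXWQrX   [S ::= S r X]
irrSrXWQrX => irrSrXrXWQrX   [S ::= S r X]
irrSrXrXWQrX => irrirrXrXWQrX   [S ::= i r]
irrirrXrXWQrX => irrirrbrXWQrX   [X ::= b]
irrirrbrXWQrX => irrirrbrbWQrX   [X ::= b]
irrirrbrbWQrX => irrirrbrbeQrX   [W ::= e]
irrirrbrbeQrX => irrirrbrbebirX   [Q ::= b i]
irrirrbrbebirX => irrirrbrbebirb   [X ::= b]

S => SrX => SrXrX => irrXrX => irrSWQrX => irrSrXWQrX => irrSrXrXWQrX => irrirrXrXWQrX => irrirrbrXWQrX => irrirrbrbWQrX => irrirrbrbeQrX => irrirrbrbebirX => irrirrbrbebirb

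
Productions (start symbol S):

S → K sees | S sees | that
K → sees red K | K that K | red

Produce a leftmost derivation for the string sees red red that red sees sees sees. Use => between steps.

S => S sees => S sees sees => K sees sees sees => sees red K sees sees sees => sees red K that K sees sees sees => sees red red that K sees sees sees => sees red red that red sees sees sees

S => S sees   [S → S sees]
S sees => S sees sees   [S → S sees]
S sees sees => K sees sees sees   [S → K sees]
K sees sees sees => sees red K sees sees sees   [K → sees red K]
sees red K sees sees sees => sees red K that K sees sees sees   [K → K that K]
sees red K that K sees sees sees => sees red red that K sees sees sees   [K → red]
sees red red that K sees sees sees => sees red red that red sees sees sees   [K → red]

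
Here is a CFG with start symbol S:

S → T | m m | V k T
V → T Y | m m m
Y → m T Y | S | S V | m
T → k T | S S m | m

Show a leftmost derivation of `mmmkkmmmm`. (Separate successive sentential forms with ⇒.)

S⇒VkT⇒mmmkT⇒mmmkkT⇒mmmkkSSm⇒mmmkkTSm⇒mmmkkmSm⇒mmmkkmmmm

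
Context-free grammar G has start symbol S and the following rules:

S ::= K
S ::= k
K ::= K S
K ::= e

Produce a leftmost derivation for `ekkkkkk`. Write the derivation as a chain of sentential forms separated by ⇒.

S ⇒ K ⇒ KS ⇒ KSS ⇒ KSSS ⇒ KSSSS ⇒ KSSSSS ⇒ KSSSSSS ⇒ eSSSSSS ⇒ ekSSSSS ⇒ ekkSSSS ⇒ ekkkSSS ⇒ ekkkkSS ⇒ ekkkkkS ⇒ ekkkkkk

S ⇒ K   [S ::= K]
K ⇒ KS   [K ::= K S]
KS ⇒ KSS   [K ::= K S]
KSS ⇒ KSSS   [K ::= K S]
KSSS ⇒ KSSSS   [K ::= K S]
KSSSS ⇒ KSSSSS   [K ::= K S]
KSSSSS ⇒ KSSSSSS   [K ::= K S]
KSSSSSS ⇒ eSSSSSS   [K ::= e]
eSSSSSS ⇒ ekSSSSS   [S ::= k]
ekSSSSS ⇒ ekkSSSS   [S ::= k]
ekkSSSS ⇒ ekkkSSS   [S ::= k]
ekkkSSS ⇒ ekkkkSS   [S ::= k]
ekkkkSS ⇒ ekkkkkS   [S ::= k]
ekkkkkS ⇒ ekkkkkk   [S ::= k]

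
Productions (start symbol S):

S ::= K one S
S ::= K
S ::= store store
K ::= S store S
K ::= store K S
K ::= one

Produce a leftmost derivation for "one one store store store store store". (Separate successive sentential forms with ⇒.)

S ⇒ K ⇒ S store S ⇒ K one S store S ⇒ one one S store S ⇒ one one store store store S ⇒ one one store store store store store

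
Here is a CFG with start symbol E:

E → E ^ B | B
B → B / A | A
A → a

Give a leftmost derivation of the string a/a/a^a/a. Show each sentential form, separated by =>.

E=>E^B=>B^B=>B/A^B=>B/A/A^B=>A/A/A^B=>a/A/A^B=>a/a/A^B=>a/a/a^B=>a/a/a^B/A=>a/a/a^A/A=>a/a/a^a/A=>a/a/a^a/a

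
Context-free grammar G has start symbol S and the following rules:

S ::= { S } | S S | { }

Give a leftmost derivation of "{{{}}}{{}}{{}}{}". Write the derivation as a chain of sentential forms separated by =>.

S => SS => {S}S => {{S}}S => {{{}}}S => {{{}}}SS => {{{}}}SSS => {{{}}}{S}SS => {{{}}}{{}}SS => {{{}}}{{}}{S}S => {{{}}}{{}}{{}}S => {{{}}}{{}}{{}}{}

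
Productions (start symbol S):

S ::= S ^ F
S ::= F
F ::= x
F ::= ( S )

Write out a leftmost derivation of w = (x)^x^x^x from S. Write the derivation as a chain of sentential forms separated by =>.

S => S^F   [S ::= S ^ F]
S^F => S^F^F   [S ::= S ^ F]
S^F^F => S^F^F^F   [S ::= S ^ F]
S^F^F^F => F^F^F^F   [S ::= F]
F^F^F^F => (S)^F^F^F   [F ::= ( S )]
(S)^F^F^F => (F)^F^F^F   [S ::= F]
(F)^F^F^F => (x)^F^F^F   [F ::= x]
(x)^F^F^F => (x)^x^F^F   [F ::= x]
(x)^x^F^F => (x)^x^x^F   [F ::= x]
(x)^x^x^F => (x)^x^x^x   [F ::= x]

S=>S^F=>S^F^F=>S^F^F^F=>F^F^F^F=>(S)^F^F^F=>(F)^F^F^F=>(x)^F^F^F=>(x)^x^F^F=>(x)^x^x^F=>(x)^x^x^x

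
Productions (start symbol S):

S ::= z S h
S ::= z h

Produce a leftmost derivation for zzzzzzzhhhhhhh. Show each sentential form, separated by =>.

S => zSh => zzShh => zzzShhh => zzzzShhhh => zzzzzShhhhh => zzzzzzShhhhhh => zzzzzzzhhhhhhh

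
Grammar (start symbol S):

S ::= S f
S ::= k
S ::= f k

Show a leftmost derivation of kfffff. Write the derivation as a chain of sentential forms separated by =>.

S => Sf   [S ::= S f]
Sf => Sff   [S ::= S f]
Sff => Sfff   [S ::= S f]
Sfff => Sffff   [S ::= S f]
Sffff => Sfffff   [S ::= S f]
Sfffff => kfffff   [S ::= k]

S=>Sf=>Sff=>Sfff=>Sffff=>Sfffff=>kfffff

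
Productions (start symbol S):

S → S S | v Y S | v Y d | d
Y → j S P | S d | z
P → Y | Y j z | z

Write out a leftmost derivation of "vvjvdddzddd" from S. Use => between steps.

S => vYd => vSdd => vvYddd => vvjSPddd => vvjvYSPddd => vvjvSdSPddd => vvjvddSPddd => vvjvdddPddd => vvjvdddzddd

S => vYd   [S → v Y d]
vYd => vSdd   [Y → S d]
vSdd => vvYddd   [S → v Y d]
vvYddd => vvjSPddd   [Y → j S P]
vvjSPddd => vvjvYSPddd   [S → v Y S]
vvjvYSPddd => vvjvSdSPddd   [Y → S d]
vvjvSdSPddd => vvjvddSPddd   [S → d]
vvjvddSPddd => vvjvdddPddd   [S → d]
vvjvdddPddd => vvjvdddzddd   [P → z]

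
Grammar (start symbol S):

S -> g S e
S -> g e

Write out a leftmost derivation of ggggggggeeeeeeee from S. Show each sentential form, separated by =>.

S => gSe => ggSee => gggSeee => ggggSeeee => gggggSeeeee => ggggggSeeeeee => gggggggSeeeeeee => ggggggggeeeeeeee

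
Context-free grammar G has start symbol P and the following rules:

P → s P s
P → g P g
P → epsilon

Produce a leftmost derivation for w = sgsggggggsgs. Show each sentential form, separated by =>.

P=>sPs=>sgPgs=>sgsPsgs=>sgsgPgsgs=>sgsggPggsgs=>sgsgggPgggsgs=>sgsggggggsgs

P => sPs   [P → s P s]
sPs => sgPgs   [P → g P g]
sgPgs => sgsPsgs   [P → s P s]
sgsPsgs => sgsgPgsgs   [P → g P g]
sgsgPgsgs => sgsggPggsgs   [P → g P g]
sgsggPggsgs => sgsgggPgggsgs   [P → g P g]
sgsgggPgggsgs => sgsggggggsgs   [P → epsilon]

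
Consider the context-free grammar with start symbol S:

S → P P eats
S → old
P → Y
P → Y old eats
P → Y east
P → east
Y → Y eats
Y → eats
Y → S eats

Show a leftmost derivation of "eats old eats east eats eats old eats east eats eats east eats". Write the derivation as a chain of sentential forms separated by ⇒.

S ⇒ P P eats   [S → P P eats]
P P eats ⇒ Y P eats   [P → Y]
Y P eats ⇒ S eats P eats   [Y → S eats]
S eats P eats ⇒ P P eats eats P eats   [S → P P eats]
P P eats eats P eats ⇒ Y old eats P eats eats P eats   [P → Y old eats]
Y old eats P eats eats P eats ⇒ S eats old eats P eats eats P eats   [Y → S eats]
S eats old eats P eats eats P eats ⇒ P P eats eats old eats P eats eats P eats   [S → P P eats]
P P eats eats old eats P eats eats P eats ⇒ Y old eats P eats eats old eats P eats eats P eats   [P → Y old eats]
Y old eats P eats eats old eats P eats eats P eats ⇒ eats old eats P eats eats old eats P eats eats P eats   [Y → eats]
eats old eats P eats eats old eats P eats eats P eats ⇒ eats old eats east eats eats old eats P eats eats P eats   [P → east]
eats old eats east eats eats old eats P eats eats P eats ⇒ eats old eats east eats eats old eats east eats eats P eats   [P → east]
eats old eats east eats eats old eats east eats eats P eats ⇒ eats old eats east eats eats old eats east eats eats east eats   [P → east]

S ⇒ P P eats ⇒ Y P eats ⇒ S eats P eats ⇒ P P eats eats P eats ⇒ Y old eats P eats eats P eats ⇒ S eats old eats P eats eats P eats ⇒ P P eats eats old eats P eats eats P eats ⇒ Y old eats P eats eats old eats P eats eats P eats ⇒ eats old eats P eats eats old eats P eats eats P eats ⇒ eats old eats east eats eats old eats P eats eats P eats ⇒ eats old eats east eats eats old eats east eats eats P eats ⇒ eats old eats east eats eats old eats east eats eats east eats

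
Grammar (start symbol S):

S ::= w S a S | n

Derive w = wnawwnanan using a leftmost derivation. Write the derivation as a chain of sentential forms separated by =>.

S => wSaS   [S ::= w S a S]
wSaS => wnaS   [S ::= n]
wnaS => wnawSaS   [S ::= w S a S]
wnawSaS => wnawwSaSaS   [S ::= w S a S]
wnawwSaSaS => wnawwnaSaS   [S ::= n]
wnawwnaSaS => wnawwnanaS   [S ::= n]
wnawwnanaS => wnawwnanan   [S ::= n]

S=>wSaS=>wnaS=>wnawSaS=>wnawwSaSaS=>wnawwnaSaS=>wnawwnanaS=>wnawwnanan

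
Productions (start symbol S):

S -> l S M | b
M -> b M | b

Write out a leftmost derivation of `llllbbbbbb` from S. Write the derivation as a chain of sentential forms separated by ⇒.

S⇒lSM⇒llSMM⇒lllSMMM⇒llllSMMMM⇒llllbMMMM⇒llllbbMMMM⇒llllbbbMMM⇒llllbbbbMM⇒llllbbbbbM⇒llllbbbbbb

S ⇒ lSM   [S -> l S M]
lSM ⇒ llSMM   [S -> l S M]
llSMM ⇒ lllSMMM   [S -> l S M]
lllSMMM ⇒ llllSMMMM   [S -> l S M]
llllSMMMM ⇒ llllbMMMM   [S -> b]
llllbMMMM ⇒ llllbbMMMM   [M -> b M]
llllbbMMMM ⇒ llllbbbMMM   [M -> b]
llllbbbMMM ⇒ llllbbbbMM   [M -> b]
llllbbbbMM ⇒ llllbbbbbM   [M -> b]
llllbbbbbM ⇒ llllbbbbbb   [M -> b]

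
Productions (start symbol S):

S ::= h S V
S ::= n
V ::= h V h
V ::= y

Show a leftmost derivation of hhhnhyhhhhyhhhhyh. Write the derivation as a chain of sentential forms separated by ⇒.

S ⇒ hSV   [S ::= h S V]
hSV ⇒ hhSVV   [S ::= h S V]
hhSVV ⇒ hhhSVVV   [S ::= h S V]
hhhSVVV ⇒ hhhnVVV   [S ::= n]
hhhnVVV ⇒ hhhnhVhVV   [V ::= h V h]
hhhnhVhVV ⇒ hhhnhyhVV   [V ::= y]
hhhnhyhVV ⇒ hhhnhyhhVhV   [V ::= h V h]
hhhnhyhhVhV ⇒ hhhnhyhhhVhhV   [V ::= h V h]
hhhnhyhhhVhhV ⇒ hhhnhyhhhhVhhhV   [V ::= h V h]
hhhnhyhhhhVhhhV ⇒ hhhnhyhhhhyhhhV   [V ::= y]
hhhnhyhhhhyhhhV ⇒ hhhnhyhhhhyhhhhVh   [V ::= h V h]
hhhnhyhhhhyhhhhVh ⇒ hhhnhyhhhhyhhhhyh   [V ::= y]

S ⇒ hSV ⇒ hhSVV ⇒ hhhSVVV ⇒ hhhnVVV ⇒ hhhnhVhVV ⇒ hhhnhyhVV ⇒ hhhnhyhhVhV ⇒ hhhnhyhhhVhhV ⇒ hhhnhyhhhhVhhhV ⇒ hhhnhyhhhhyhhhV ⇒ hhhnhyhhhhyhhhhVh ⇒ hhhnhyhhhhyhhhhyh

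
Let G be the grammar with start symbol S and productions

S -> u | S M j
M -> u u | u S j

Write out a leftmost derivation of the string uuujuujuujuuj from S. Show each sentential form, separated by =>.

S => SMj   [S -> S M j]
SMj => SMjMj   [S -> S M j]
SMjMj => SMjMjMj   [S -> S M j]
SMjMjMj => SMjMjMjMj   [S -> S M j]
SMjMjMjMj => uMjMjMjMj   [S -> u]
uMjMjMjMj => uuujMjMjMj   [M -> u u]
uuujMjMjMj => uuujuujMjMj   [M -> u u]
uuujuujMjMj => uuujuujuujMj   [M -> u u]
uuujuujuujMj => uuujuujuujuuj   [M -> u u]

S=>SMj=>SMjMj=>SMjMjMj=>SMjMjMjMj=>uMjMjMjMj=>uuujMjMjMj=>uuujuujMjMj=>uuujuujuujMj=>uuujuujuujuuj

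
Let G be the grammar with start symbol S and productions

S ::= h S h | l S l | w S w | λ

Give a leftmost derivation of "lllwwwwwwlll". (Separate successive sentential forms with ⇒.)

S ⇒ lSl ⇒ llSll ⇒ lllSlll ⇒ lllwSwlll ⇒ lllwwSwwlll ⇒ lllwwwSwwwlll ⇒ lllwwwwwwlll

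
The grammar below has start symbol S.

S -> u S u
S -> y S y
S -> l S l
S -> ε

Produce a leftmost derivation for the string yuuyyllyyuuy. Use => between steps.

S => ySy => yuSuy => yuuSuuy => yuuySyuuy => yuuyySyyuuy => yuuyylSlyyuuy => yuuyyllyyuuy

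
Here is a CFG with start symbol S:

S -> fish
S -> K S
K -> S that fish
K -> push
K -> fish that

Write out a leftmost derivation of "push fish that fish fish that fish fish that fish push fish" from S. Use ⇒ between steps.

S ⇒ K S ⇒ push S ⇒ push K S ⇒ push S that fish S ⇒ push K S that fish S ⇒ push S that fish S that fish S ⇒ push fish that fish S that fish S ⇒ push fish that fish K S that fish S ⇒ push fish that fish S that fish S that fish S ⇒ push fish that fish fish that fish S that fish S ⇒ push fish that fish fish that fish fish that fish S ⇒ push fish that fish fish that fish fish that fish K S ⇒ push fish that fish fish that fish fish that fish push S ⇒ push fish that fish fish that fish fish that fish push fish

S ⇒ K S   [S -> K S]
K S ⇒ push S   [K -> push]
push S ⇒ push K S   [S -> K S]
push K S ⇒ push S that fish S   [K -> S that fish]
push S that fish S ⇒ push K S that fish S   [S -> K S]
push K S that fish S ⇒ push S that fish S that fish S   [K -> S that fish]
push S that fish S that fish S ⇒ push fish that fish S that fish S   [S -> fish]
push fish that fish S that fish S ⇒ push fish that fish K S that fish S   [S -> K S]
push fish that fish K S that fish S ⇒ push fish that fish S that fish S that fish S   [K -> S that fish]
push fish that fish S that fish S that fish S ⇒ push fish that fish fish that fish S that fish S   [S -> fish]
push fish that fish fish that fish S that fish S ⇒ push fish that fish fish that fish fish that fish S   [S -> fish]
push fish that fish fish that fish fish that fish S ⇒ push fish that fish fish that fish fish that fish K S   [S -> K S]
push fish that fish fish that fish fish that fish K S ⇒ push fish that fish fish that fish fish that fish push S   [K -> push]
push fish that fish fish that fish fish that fish push S ⇒ push fish that fish fish that fish fish that fish push fish   [S -> fish]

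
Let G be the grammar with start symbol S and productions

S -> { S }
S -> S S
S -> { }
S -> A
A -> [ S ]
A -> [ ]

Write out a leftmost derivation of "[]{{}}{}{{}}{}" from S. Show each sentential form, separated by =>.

S=>SS=>SSS=>ASS=>[]SS=>[]SSS=>[]{S}SS=>[]{{}}SS=>[]{{}}SSS=>[]{{}}{}SS=>[]{{}}{}{S}S=>[]{{}}{}{{}}S=>[]{{}}{}{{}}{}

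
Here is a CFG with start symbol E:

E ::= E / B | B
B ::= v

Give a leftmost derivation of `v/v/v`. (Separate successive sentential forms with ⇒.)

E ⇒ E/B ⇒ E/B/B ⇒ B/B/B ⇒ v/B/B ⇒ v/v/B ⇒ v/v/v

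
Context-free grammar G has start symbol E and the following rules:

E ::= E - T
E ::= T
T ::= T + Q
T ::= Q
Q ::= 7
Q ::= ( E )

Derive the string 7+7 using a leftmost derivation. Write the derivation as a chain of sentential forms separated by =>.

E => T => T+Q => Q+Q => 7+Q => 7+7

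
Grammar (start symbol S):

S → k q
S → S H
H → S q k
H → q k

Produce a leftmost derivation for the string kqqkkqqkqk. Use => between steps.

S => SH   [S → S H]
SH => SHH   [S → S H]
SHH => kqHH   [S → k q]
kqHH => kqqkH   [H → q k]
kqqkH => kqqkSqk   [H → S q k]
kqqkSqk => kqqkSHqk   [S → S H]
kqqkSHqk => kqqkkqHqk   [S → k q]
kqqkkqHqk => kqqkkqqkqk   [H → q k]

S => SH => SHH => kqHH => kqqkH => kqqkSqk => kqqkSHqk => kqqkkqHqk => kqqkkqqkqk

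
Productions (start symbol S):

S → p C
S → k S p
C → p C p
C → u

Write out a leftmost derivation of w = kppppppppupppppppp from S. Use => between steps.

S => kSp => kpCp => kppCpp => kpppCppp => kppppCpppp => kpppppCppppp => kppppppCpppppp => kpppppppCppppppp => kppppppppCpppppppp => kppppppppupppppppp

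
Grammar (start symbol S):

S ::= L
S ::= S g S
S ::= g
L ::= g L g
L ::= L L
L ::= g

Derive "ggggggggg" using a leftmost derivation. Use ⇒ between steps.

S ⇒ SgS ⇒ ggS ⇒ ggSgS ⇒ ggSgSgS ⇒ ggSgSgSgS ⇒ ggggSgSgS ⇒ ggggggSgS ⇒ ggggggggS ⇒ ggggggggg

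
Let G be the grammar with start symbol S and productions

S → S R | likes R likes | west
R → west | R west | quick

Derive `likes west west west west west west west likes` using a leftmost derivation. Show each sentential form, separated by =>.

S => likes R likes => likes R west likes => likes R west west likes => likes R west west west likes => likes R west west west west likes => likes R west west west west west likes => likes R west west west west west west likes => likes west west west west west west west likes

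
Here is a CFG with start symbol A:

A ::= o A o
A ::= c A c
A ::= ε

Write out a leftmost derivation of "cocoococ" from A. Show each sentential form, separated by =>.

A => cAc => coAoc => cocAcoc => cocoAococ => cocoococ

A => cAc   [A ::= c A c]
cAc => coAoc   [A ::= o A o]
coAoc => cocAcoc   [A ::= c A c]
cocAcoc => cocoAococ   [A ::= o A o]
cocoAococ => cocoococ   [A ::= ε]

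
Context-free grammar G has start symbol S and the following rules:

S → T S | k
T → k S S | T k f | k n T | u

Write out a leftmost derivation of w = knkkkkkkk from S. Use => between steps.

S=>TS=>knTS=>knkSSS=>knkTSSS=>knkkSSSSS=>knkkkSSSS=>knkkkkSSS=>knkkkkkSS=>knkkkkkkS=>knkkkkkkk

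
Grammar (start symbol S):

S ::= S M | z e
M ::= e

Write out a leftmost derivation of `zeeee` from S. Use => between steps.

S=>SM=>SMM=>SMMM=>zeMMM=>zeeMM=>zeeeM=>zeeee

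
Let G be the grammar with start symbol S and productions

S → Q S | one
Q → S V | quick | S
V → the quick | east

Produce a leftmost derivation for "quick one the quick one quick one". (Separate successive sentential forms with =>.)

S => Q S => S S => Q S S => S V S S => Q S V S S => quick S V S S => quick one V S S => quick one the quick S S => quick one the quick one S => quick one the quick one Q S => quick one the quick one quick S => quick one the quick one quick one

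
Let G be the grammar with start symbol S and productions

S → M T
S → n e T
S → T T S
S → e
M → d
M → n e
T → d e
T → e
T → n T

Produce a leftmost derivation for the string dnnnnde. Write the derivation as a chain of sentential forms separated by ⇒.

S ⇒ MT   [S → M T]
MT ⇒ dT   [M → d]
dT ⇒ dnT   [T → n T]
dnT ⇒ dnnT   [T → n T]
dnnT ⇒ dnnnT   [T → n T]
dnnnT ⇒ dnnnnT   [T → n T]
dnnnnT ⇒ dnnnnde   [T → d e]

S ⇒ MT ⇒ dT ⇒ dnT ⇒ dnnT ⇒ dnnnT ⇒ dnnnnT ⇒ dnnnnde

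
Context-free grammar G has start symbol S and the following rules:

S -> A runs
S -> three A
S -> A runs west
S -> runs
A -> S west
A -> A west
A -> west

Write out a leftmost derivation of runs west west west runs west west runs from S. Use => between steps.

S => A runs   [S -> A runs]
A runs => S west runs   [A -> S west]
S west runs => A runs west west runs   [S -> A runs west]
A runs west west runs => A west runs west west runs   [A -> A west]
A west runs west west runs => A west west runs west west runs   [A -> A west]
A west west runs west west runs => S west west west runs west west runs   [A -> S west]
S west west west runs west west runs => runs west west west runs west west runs   [S -> runs]

S => A runs => S west runs => A runs west west runs => A west runs west west runs => A west west runs west west runs => S west west west runs west west runs => runs west west west runs west west runs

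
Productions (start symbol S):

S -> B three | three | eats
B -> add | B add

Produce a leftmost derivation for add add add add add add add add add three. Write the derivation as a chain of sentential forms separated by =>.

S => B three => B add three => B add add three => B add add add three => B add add add add three => B add add add add add three => B add add add add add add three => B add add add add add add add three => B add add add add add add add add three => add add add add add add add add add three

S => B three   [S -> B three]
B three => B add three   [B -> B add]
B add three => B add add three   [B -> B add]
B add add three => B add add add three   [B -> B add]
B add add add three => B add add add add three   [B -> B add]
B add add add add three => B add add add add add three   [B -> B add]
B add add add add add three => B add add add add add add three   [B -> B add]
B add add add add add add three => B add add add add add add add three   [B -> B add]
B add add add add add add add three => B add add add add add add add add three   [B -> B add]
B add add add add add add add add three => add add add add add add add add add three   [B -> add]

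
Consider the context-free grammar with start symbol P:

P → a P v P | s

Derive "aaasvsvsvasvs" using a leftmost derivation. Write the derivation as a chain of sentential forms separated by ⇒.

P ⇒ aPvP ⇒ aaPvPvP ⇒ aaaPvPvPvP ⇒ aaasvPvPvP ⇒ aaasvsvPvP ⇒ aaasvsvsvP ⇒ aaasvsvsvaPvP ⇒ aaasvsvsvasvP ⇒ aaasvsvsvasvs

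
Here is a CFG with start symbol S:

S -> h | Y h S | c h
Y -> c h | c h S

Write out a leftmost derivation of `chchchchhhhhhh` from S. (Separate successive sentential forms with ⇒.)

S ⇒ YhS   [S -> Y h S]
YhS ⇒ chShS   [Y -> c h S]
chShS ⇒ chYhShS   [S -> Y h S]
chYhShS ⇒ chchShShS   [Y -> c h S]
chchShShS ⇒ chchYhShShS   [S -> Y h S]
chchYhShShS ⇒ chchchShShShS   [Y -> c h S]
chchchShShShS ⇒ chchchchhShShS   [S -> c h]
chchchchhShShS ⇒ chchchchhhhShS   [S -> h]
chchchchhhhShS ⇒ chchchchhhhhhS   [S -> h]
chchchchhhhhhS ⇒ chchchchhhhhhh   [S -> h]

S ⇒ YhS ⇒ chShS ⇒ chYhShS ⇒ chchShShS ⇒ chchYhShShS ⇒ chchchShShShS ⇒ chchchchhShShS ⇒ chchchchhhhShS ⇒ chchchchhhhhhS ⇒ chchchchhhhhhh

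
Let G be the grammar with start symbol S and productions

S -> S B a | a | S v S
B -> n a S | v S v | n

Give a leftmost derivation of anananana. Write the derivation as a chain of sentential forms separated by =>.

S=>SBa=>SBaBa=>SBaBaBa=>SBaBaBaBa=>aBaBaBaBa=>anaBaBaBa=>ananaBaBa=>anananaBa=>anananana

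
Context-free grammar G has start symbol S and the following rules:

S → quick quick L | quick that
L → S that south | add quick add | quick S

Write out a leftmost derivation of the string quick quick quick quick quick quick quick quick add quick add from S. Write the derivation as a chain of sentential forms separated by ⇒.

S ⇒ quick quick L   [S → quick quick L]
quick quick L ⇒ quick quick quick S   [L → quick S]
quick quick quick S ⇒ quick quick quick quick quick L   [S → quick quick L]
quick quick quick quick quick L ⇒ quick quick quick quick quick quick S   [L → quick S]
quick quick quick quick quick quick S ⇒ quick quick quick quick quick quick quick quick L   [S → quick quick L]
quick quick quick quick quick quick quick quick L ⇒ quick quick quick quick quick quick quick quick add quick add   [L → add quick add]

S ⇒ quick quick L ⇒ quick quick quick S ⇒ quick quick quick quick quick L ⇒ quick quick quick quick quick quick S ⇒ quick quick quick quick quick quick quick quick L ⇒ quick quick quick quick quick quick quick quick add quick add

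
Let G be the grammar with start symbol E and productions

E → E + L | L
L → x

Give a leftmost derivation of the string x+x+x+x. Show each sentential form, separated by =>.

E => E+L => E+L+L => E+L+L+L => L+L+L+L => x+L+L+L => x+x+L+L => x+x+x+L => x+x+x+x

E => E+L   [E → E + L]
E+L => E+L+L   [E → E + L]
E+L+L => E+L+L+L   [E → E + L]
E+L+L+L => L+L+L+L   [E → L]
L+L+L+L => x+L+L+L   [L → x]
x+L+L+L => x+x+L+L   [L → x]
x+x+L+L => x+x+x+L   [L → x]
x+x+x+L => x+x+x+x   [L → x]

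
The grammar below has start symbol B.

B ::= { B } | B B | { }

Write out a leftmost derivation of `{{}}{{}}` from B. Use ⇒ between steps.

B ⇒ BB   [B ::= B B]
BB ⇒ {B}B   [B ::= { B }]
{B}B ⇒ {{}}B   [B ::= { }]
{{}}B ⇒ {{}}{B}   [B ::= { B }]
{{}}{B} ⇒ {{}}{{}}   [B ::= { }]

B ⇒ BB ⇒ {B}B ⇒ {{}}B ⇒ {{}}{B} ⇒ {{}}{{}}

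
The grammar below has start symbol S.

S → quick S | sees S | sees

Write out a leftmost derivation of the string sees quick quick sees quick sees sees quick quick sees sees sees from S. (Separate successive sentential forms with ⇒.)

S ⇒ sees S ⇒ sees quick S ⇒ sees quick quick S ⇒ sees quick quick sees S ⇒ sees quick quick sees quick S ⇒ sees quick quick sees quick sees S ⇒ sees quick quick sees quick sees sees S ⇒ sees quick quick sees quick sees sees quick S ⇒ sees quick quick sees quick sees sees quick quick S ⇒ sees quick quick sees quick sees sees quick quick sees S ⇒ sees quick quick sees quick sees sees quick quick sees sees S ⇒ sees quick quick sees quick sees sees quick quick sees sees sees

S ⇒ sees S   [S → sees S]
sees S ⇒ sees quick S   [S → quick S]
sees quick S ⇒ sees quick quick S   [S → quick S]
sees quick quick S ⇒ sees quick quick sees S   [S → sees S]
sees quick quick sees S ⇒ sees quick quick sees quick S   [S → quick S]
sees quick quick sees quick S ⇒ sees quick quick sees quick sees S   [S → sees S]
sees quick quick sees quick sees S ⇒ sees quick quick sees quick sees sees S   [S → sees S]
sees quick quick sees quick sees sees S ⇒ sees quick quick sees quick sees sees quick S   [S → quick S]
sees quick quick sees quick sees sees quick S ⇒ sees quick quick sees quick sees sees quick quick S   [S → quick S]
sees quick quick sees quick sees sees quick quick S ⇒ sees quick quick sees quick sees sees quick quick sees S   [S → sees S]
sees quick quick sees quick sees sees quick quick sees S ⇒ sees quick quick sees quick sees sees quick quick sees sees S   [S → sees S]
sees quick quick sees quick sees sees quick quick sees sees S ⇒ sees quick quick sees quick sees sees quick quick sees sees sees   [S → sees]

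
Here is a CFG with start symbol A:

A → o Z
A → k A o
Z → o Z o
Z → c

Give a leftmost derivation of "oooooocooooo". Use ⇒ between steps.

A ⇒ oZ ⇒ ooZo ⇒ oooZoo ⇒ ooooZooo ⇒ oooooZoooo ⇒ ooooooZooooo ⇒ oooooocooooo

A ⇒ oZ   [A → o Z]
oZ ⇒ ooZo   [Z → o Z o]
ooZo ⇒ oooZoo   [Z → o Z o]
oooZoo ⇒ ooooZooo   [Z → o Z o]
ooooZooo ⇒ oooooZoooo   [Z → o Z o]
oooooZoooo ⇒ ooooooZooooo   [Z → o Z o]
ooooooZooooo ⇒ oooooocooooo   [Z → c]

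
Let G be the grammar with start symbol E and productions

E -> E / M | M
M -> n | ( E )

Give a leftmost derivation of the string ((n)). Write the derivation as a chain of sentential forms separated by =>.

E => M => (E) => (M) => ((E)) => ((M)) => ((n))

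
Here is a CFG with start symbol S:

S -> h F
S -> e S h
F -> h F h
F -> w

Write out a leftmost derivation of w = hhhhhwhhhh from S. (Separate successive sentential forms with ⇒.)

S ⇒ hF   [S -> h F]
hF ⇒ hhFh   [F -> h F h]
hhFh ⇒ hhhFhh   [F -> h F h]
hhhFhh ⇒ hhhhFhhh   [F -> h F h]
hhhhFhhh ⇒ hhhhhFhhhh   [F -> h F h]
hhhhhFhhhh ⇒ hhhhhwhhhh   [F -> w]

S ⇒ hF ⇒ hhFh ⇒ hhhFhh ⇒ hhhhFhhh ⇒ hhhhhFhhhh ⇒ hhhhhwhhhh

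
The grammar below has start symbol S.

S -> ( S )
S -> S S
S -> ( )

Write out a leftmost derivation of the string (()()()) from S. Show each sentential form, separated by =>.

S=>(S)=>(SS)=>(SSS)=>(()SS)=>(()()S)=>(()()())

S => (S)   [S -> ( S )]
(S) => (SS)   [S -> S S]
(SS) => (SSS)   [S -> S S]
(SSS) => (()SS)   [S -> ( )]
(()SS) => (()()S)   [S -> ( )]
(()()S) => (()()())   [S -> ( )]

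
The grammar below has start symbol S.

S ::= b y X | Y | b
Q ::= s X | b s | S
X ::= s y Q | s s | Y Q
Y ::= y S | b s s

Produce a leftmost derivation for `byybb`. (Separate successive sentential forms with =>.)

S => byX => byYQ => byySQ => byybQ => byybS => byybb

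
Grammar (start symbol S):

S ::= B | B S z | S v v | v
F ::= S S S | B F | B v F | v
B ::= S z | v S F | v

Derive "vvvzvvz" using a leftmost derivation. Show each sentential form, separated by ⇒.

S ⇒ B   [S ::= B]
B ⇒ Sz   [B ::= S z]
Sz ⇒ Svvz   [S ::= S v v]
Svvz ⇒ Bvvz   [S ::= B]
Bvvz ⇒ Szvvz   [B ::= S z]
Szvvz ⇒ Svvzvvz   [S ::= S v v]
Svvzvvz ⇒ Bvvzvvz   [S ::= B]
Bvvzvvz ⇒ vvvzvvz   [B ::= v]

S ⇒ B ⇒ Sz ⇒ Svvz ⇒ Bvvz ⇒ Szvvz ⇒ Svvzvvz ⇒ Bvvzvvz ⇒ vvvzvvz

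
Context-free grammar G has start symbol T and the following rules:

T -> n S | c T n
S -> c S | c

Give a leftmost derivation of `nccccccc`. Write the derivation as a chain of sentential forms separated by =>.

T => nS   [T -> n S]
nS => ncS   [S -> c S]
ncS => nccS   [S -> c S]
nccS => ncccS   [S -> c S]
ncccS => nccccS   [S -> c S]
nccccS => ncccccS   [S -> c S]
ncccccS => nccccccS   [S -> c S]
nccccccS => nccccccc   [S -> c]

T => nS => ncS => nccS => ncccS => nccccS => ncccccS => nccccccS => nccccccc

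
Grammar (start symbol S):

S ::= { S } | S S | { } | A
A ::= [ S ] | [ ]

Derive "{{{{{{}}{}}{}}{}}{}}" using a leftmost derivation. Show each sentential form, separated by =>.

S => {S}   [S ::= { S }]
{S} => {SS}   [S ::= S S]
{SS} => {{S}S}   [S ::= { S }]
{{S}S} => {{SS}S}   [S ::= S S]
{{SS}S} => {{{S}S}S}   [S ::= { S }]
{{{S}S}S} => {{{SS}S}S}   [S ::= S S]
{{{SS}S}S} => {{{{S}S}S}S}   [S ::= { S }]
{{{{S}S}S}S} => {{{{SS}S}S}S}   [S ::= S S]
{{{{SS}S}S}S} => {{{{{S}S}S}S}S}   [S ::= { S }]
{{{{{S}S}S}S}S} => {{{{{{}}S}S}S}S}   [S ::= { }]
{{{{{{}}S}S}S}S} => {{{{{{}}{}}S}S}S}   [S ::= { }]
{{{{{{}}{}}S}S}S} => {{{{{{}}{}}{}}S}S}   [S ::= { }]
{{{{{{}}{}}{}}S}S} => {{{{{{}}{}}{}}{}}S}   [S ::= { }]
{{{{{{}}{}}{}}{}}S} => {{{{{{}}{}}{}}{}}{}}   [S ::= { }]

S=>{S}=>{SS}=>{{S}S}=>{{SS}S}=>{{{S}S}S}=>{{{SS}S}S}=>{{{{S}S}S}S}=>{{{{SS}S}S}S}=>{{{{{S}S}S}S}S}=>{{{{{{}}S}S}S}S}=>{{{{{{}}{}}S}S}S}=>{{{{{{}}{}}{}}S}S}=>{{{{{{}}{}}{}}{}}S}=>{{{{{{}}{}}{}}{}}{}}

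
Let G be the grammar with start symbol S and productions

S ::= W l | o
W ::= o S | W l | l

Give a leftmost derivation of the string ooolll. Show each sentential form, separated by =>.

S => Wl => Wll => oSll => oWlll => ooSlll => ooolll

S => Wl   [S ::= W l]
Wl => Wll   [W ::= W l]
Wll => oSll   [W ::= o S]
oSll => oWlll   [S ::= W l]
oWlll => ooSlll   [W ::= o S]
ooSlll => ooolll   [S ::= o]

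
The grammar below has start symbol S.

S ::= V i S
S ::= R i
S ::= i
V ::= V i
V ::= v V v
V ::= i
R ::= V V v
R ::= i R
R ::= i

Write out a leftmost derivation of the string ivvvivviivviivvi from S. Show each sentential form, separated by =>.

S => Ri => iRi => iVVvi => ivVvVvi => ivVivVvi => ivViivVvi => ivvVviivVvi => ivvvVvviivVvi => ivvvivviivVvi => ivvvivviivvVvvi => ivvvivviivvVivvi => ivvvivviivviivvi

S => Ri   [S ::= R i]
Ri => iRi   [R ::= i R]
iRi => iVVvi   [R ::= V V v]
iVVvi => ivVvVvi   [V ::= v V v]
ivVvVvi => ivVivVvi   [V ::= V i]
ivVivVvi => ivViivVvi   [V ::= V i]
ivViivVvi => ivvVviivVvi   [V ::= v V v]
ivvVviivVvi => ivvvVvviivVvi   [V ::= v V v]
ivvvVvviivVvi => ivvvivviivVvi   [V ::= i]
ivvvivviivVvi => ivvvivviivvVvvi   [V ::= v V v]
ivvvivviivvVvvi => ivvvivviivvVivvi   [V ::= V i]
ivvvivviivvVivvi => ivvvivviivviivvi   [V ::= i]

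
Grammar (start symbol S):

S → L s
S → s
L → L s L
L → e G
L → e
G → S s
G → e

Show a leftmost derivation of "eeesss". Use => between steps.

S => Ls   [S → L s]
Ls => eGs   [L → e G]
eGs => eSss   [G → S s]
eSss => eLsss   [S → L s]
eLsss => eeGsss   [L → e G]
eeGsss => eeesss   [G → e]

S => Ls => eGs => eSss => eLsss => eeGsss => eeesss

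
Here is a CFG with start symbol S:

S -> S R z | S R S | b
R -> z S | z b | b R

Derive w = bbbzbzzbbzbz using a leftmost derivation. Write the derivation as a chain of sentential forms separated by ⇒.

S ⇒ SRz   [S -> S R z]
SRz ⇒ SRSRz   [S -> S R S]
SRSRz ⇒ SRzRSRz   [S -> S R z]
SRzRSRz ⇒ bRzRSRz   [S -> b]
bRzRSRz ⇒ bbRzRSRz   [R -> b R]
bbRzRSRz ⇒ bbbRzRSRz   [R -> b R]
bbbRzRSRz ⇒ bbbzbzRSRz   [R -> z b]
bbbzbzRSRz ⇒ bbbzbzzbSRz   [R -> z b]
bbbzbzzbSRz ⇒ bbbzbzzbbRz   [S -> b]
bbbzbzzbbRz ⇒ bbbzbzzbbzbz   [R -> z b]

S⇒SRz⇒SRSRz⇒SRzRSRz⇒bRzRSRz⇒bbRzRSRz⇒bbbRzRSRz⇒bbbzbzRSRz⇒bbbzbzzbSRz⇒bbbzbzzbbRz⇒bbbzbzzbbzbz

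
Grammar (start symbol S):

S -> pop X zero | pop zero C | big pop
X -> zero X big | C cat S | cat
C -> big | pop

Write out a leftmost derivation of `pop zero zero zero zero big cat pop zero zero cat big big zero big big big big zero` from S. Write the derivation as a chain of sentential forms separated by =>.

S => pop X zero => pop zero X big zero => pop zero zero X big big zero => pop zero zero zero X big big big zero => pop zero zero zero zero X big big big big zero => pop zero zero zero zero C cat S big big big big zero => pop zero zero zero zero big cat S big big big big zero => pop zero zero zero zero big cat pop X zero big big big big zero => pop zero zero zero zero big cat pop zero X big zero big big big big zero => pop zero zero zero zero big cat pop zero zero X big big zero big big big big zero => pop zero zero zero zero big cat pop zero zero cat big big zero big big big big zero

S => pop X zero   [S -> pop X zero]
pop X zero => pop zero X big zero   [X -> zero X big]
pop zero X big zero => pop zero zero X big big zero   [X -> zero X big]
pop zero zero X big big zero => pop zero zero zero X big big big zero   [X -> zero X big]
pop zero zero zero X big big big zero => pop zero zero zero zero X big big big big zero   [X -> zero X big]
pop zero zero zero zero X big big big big zero => pop zero zero zero zero C cat S big big big big zero   [X -> C cat S]
pop zero zero zero zero C cat S big big big big zero => pop zero zero zero zero big cat S big big big big zero   [C -> big]
pop zero zero zero zero big cat S big big big big zero => pop zero zero zero zero big cat pop X zero big big big big zero   [S -> pop X zero]
pop zero zero zero zero big cat pop X zero big big big big zero => pop zero zero zero zero big cat pop zero X big zero big big big big zero   [X -> zero X big]
pop zero zero zero zero big cat pop zero X big zero big big big big zero => pop zero zero zero zero big cat pop zero zero X big big zero big big big big zero   [X -> zero X big]
pop zero zero zero zero big cat pop zero zero X big big zero big big big big zero => pop zero zero zero zero big cat pop zero zero cat big big zero big big big big zero   [X -> cat]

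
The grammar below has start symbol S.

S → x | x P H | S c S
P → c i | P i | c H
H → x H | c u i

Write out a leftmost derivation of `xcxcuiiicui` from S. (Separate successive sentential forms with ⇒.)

S⇒xPH⇒xPiH⇒xPiiH⇒xcHiiH⇒xcxHiiH⇒xcxcuiiiH⇒xcxcuiiicui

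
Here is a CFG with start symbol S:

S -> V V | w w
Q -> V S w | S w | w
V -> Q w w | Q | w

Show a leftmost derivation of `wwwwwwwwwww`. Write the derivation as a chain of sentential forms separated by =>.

S => VV => QV => VSwV => wSwV => wVVwV => wQwwVwV => wwwwVwV => wwwwQwwwV => wwwwSwwwwV => wwwwwwwwwwV => wwwwwwwwwwQ => wwwwwwwwwww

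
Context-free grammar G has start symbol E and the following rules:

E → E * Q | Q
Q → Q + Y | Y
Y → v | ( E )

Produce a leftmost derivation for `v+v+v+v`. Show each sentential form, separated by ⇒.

E ⇒ Q ⇒ Q+Y ⇒ Q+Y+Y ⇒ Q+Y+Y+Y ⇒ Y+Y+Y+Y ⇒ v+Y+Y+Y ⇒ v+v+Y+Y ⇒ v+v+v+Y ⇒ v+v+v+v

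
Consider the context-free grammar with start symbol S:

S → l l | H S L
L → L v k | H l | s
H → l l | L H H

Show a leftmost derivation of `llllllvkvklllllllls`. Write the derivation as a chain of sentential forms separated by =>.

S => HSL => LHHSL => HlHHSL => lllHHSL => lllLHHHSL => lllLvkHHHSL => lllLvkvkHHHSL => lllHlvkvkHHHSL => llllllvkvkHHHSL => llllllvkvkllHHSL => llllllvkvkllllHSL => llllllvkvkllllllSL => llllllvkvkllllllllL => llllllvkvklllllllls

S => HSL   [S → H S L]
HSL => LHHSL   [H → L H H]
LHHSL => HlHHSL   [L → H l]
HlHHSL => lllHHSL   [H → l l]
lllHHSL => lllLHHHSL   [H → L H H]
lllLHHHSL => lllLvkHHHSL   [L → L v k]
lllLvkHHHSL => lllLvkvkHHHSL   [L → L v k]
lllLvkvkHHHSL => lllHlvkvkHHHSL   [L → H l]
lllHlvkvkHHHSL => llllllvkvkHHHSL   [H → l l]
llllllvkvkHHHSL => llllllvkvkllHHSL   [H → l l]
llllllvkvkllHHSL => llllllvkvkllllHSL   [H → l l]
llllllvkvkllllHSL => llllllvkvkllllllSL   [H → l l]
llllllvkvkllllllSL => llllllvkvkllllllllL   [S → l l]
llllllvkvkllllllllL => llllllvkvklllllllls   [L → s]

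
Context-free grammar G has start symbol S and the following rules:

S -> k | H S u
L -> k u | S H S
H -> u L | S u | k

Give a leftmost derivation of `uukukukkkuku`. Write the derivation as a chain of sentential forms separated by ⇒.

S ⇒ HSu   [S -> H S u]
HSu ⇒ uLSu   [H -> u L]
uLSu ⇒ uSHSSu   [L -> S H S]
uSHSSu ⇒ uHSuHSSu   [S -> H S u]
uHSuHSSu ⇒ uuLSuHSSu   [H -> u L]
uuLSuHSSu ⇒ uukuSuHSSu   [L -> k u]
uukuSuHSSu ⇒ uukukuHSSu   [S -> k]
uukukuHSSu ⇒ uukukukSSu   [H -> k]
uukukukSSu ⇒ uukukukHSuSu   [S -> H S u]
uukukukHSuSu ⇒ uukukukkSuSu   [H -> k]
uukukukkSuSu ⇒ uukukukkkuSu   [S -> k]
uukukukkkuSu ⇒ uukukukkkuku   [S -> k]

S ⇒ HSu ⇒ uLSu ⇒ uSHSSu ⇒ uHSuHSSu ⇒ uuLSuHSSu ⇒ uukuSuHSSu ⇒ uukukuHSSu ⇒ uukukukSSu ⇒ uukukukHSuSu ⇒ uukukukkSuSu ⇒ uukukukkkuSu ⇒ uukukukkkuku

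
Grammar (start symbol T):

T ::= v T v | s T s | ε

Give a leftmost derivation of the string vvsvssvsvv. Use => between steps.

T => vTv   [T ::= v T v]
vTv => vvTvv   [T ::= v T v]
vvTvv => vvsTsvv   [T ::= s T s]
vvsTsvv => vvsvTvsvv   [T ::= v T v]
vvsvTvsvv => vvsvsTsvsvv   [T ::= s T s]
vvsvsTsvsvv => vvsvssvsvv   [T ::= ε]

T=>vTv=>vvTvv=>vvsTsvv=>vvsvTvsvv=>vvsvsTsvsvv=>vvsvssvsvv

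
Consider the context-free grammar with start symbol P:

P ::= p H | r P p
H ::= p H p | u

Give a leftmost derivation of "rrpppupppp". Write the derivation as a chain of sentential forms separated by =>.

P => rPp => rrPpp => rrpHpp => rrppHppp => rrpppHpppp => rrpppupppp

P => rPp   [P ::= r P p]
rPp => rrPpp   [P ::= r P p]
rrPpp => rrpHpp   [P ::= p H]
rrpHpp => rrppHppp   [H ::= p H p]
rrppHppp => rrpppHpppp   [H ::= p H p]
rrpppHpppp => rrpppupppp   [H ::= u]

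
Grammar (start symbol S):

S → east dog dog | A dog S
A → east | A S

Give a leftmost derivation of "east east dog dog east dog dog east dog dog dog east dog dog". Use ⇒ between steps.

S ⇒ A dog S ⇒ A S dog S ⇒ A S S dog S ⇒ A S S S dog S ⇒ east S S S dog S ⇒ east east dog dog S S dog S ⇒ east east dog dog east dog dog S dog S ⇒ east east dog dog east dog dog east dog dog dog S ⇒ east east dog dog east dog dog east dog dog dog east dog dog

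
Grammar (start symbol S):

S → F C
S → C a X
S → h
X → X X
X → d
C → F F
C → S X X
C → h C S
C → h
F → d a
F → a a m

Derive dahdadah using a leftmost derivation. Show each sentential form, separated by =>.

S => FC   [S → F C]
FC => daC   [F → d a]
daC => dahCS   [C → h C S]
dahCS => dahFFS   [C → F F]
dahFFS => dahdaFS   [F → d a]
dahdaFS => dahdadaS   [F → d a]
dahdadaS => dahdadah   [S → h]

S => FC => daC => dahCS => dahFFS => dahdaFS => dahdadaS => dahdadah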